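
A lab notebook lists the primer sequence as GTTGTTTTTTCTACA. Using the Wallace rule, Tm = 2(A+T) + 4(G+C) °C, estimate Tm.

38°C

Counting bases: A=2, C=2, T=9, G=2
So N_AT = 11 and N_GC = 4.
Tm = 4·4 + 2·11 = 16 + 22 = 38°C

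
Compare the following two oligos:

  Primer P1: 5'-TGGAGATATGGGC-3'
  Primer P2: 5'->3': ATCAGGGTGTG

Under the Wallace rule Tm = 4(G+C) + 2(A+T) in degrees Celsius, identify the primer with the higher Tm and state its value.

Primer P1: A+T=6, G+C=7 → Tm = 2(6)+4(7) = 40°C
Primer P2: A+T=5, G+C=6 → Tm = 2(5)+4(6) = 34°C
40°C vs 34°C → primer P1 is higher.

Primer P1, 40°C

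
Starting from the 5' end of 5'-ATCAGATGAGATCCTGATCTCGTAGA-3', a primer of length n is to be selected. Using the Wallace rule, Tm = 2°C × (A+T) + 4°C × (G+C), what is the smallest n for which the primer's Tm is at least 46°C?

First 15 bases: ATCAGATGAGATCCT → Tm = 42°C (< 46°C)
First 16 bases: ATCAGATGAGATCCTG → Tm = 46°C (≥ 46°C)
Since every base adds ≥2°C, Tm only increases with n, so the threshold is first crossed at n = 16.

n = 16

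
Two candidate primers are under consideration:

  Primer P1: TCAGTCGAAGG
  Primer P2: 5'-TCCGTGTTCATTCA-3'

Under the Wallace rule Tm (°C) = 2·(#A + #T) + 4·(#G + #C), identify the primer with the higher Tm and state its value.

Primer P1: A+T=5, G+C=6 → Tm = 2(5)+4(6) = 34°C
Primer P2: A+T=8, G+C=6 → Tm = 2(8)+4(6) = 40°C
34°C vs 40°C → primer P2 is higher.

Primer P2, 40°C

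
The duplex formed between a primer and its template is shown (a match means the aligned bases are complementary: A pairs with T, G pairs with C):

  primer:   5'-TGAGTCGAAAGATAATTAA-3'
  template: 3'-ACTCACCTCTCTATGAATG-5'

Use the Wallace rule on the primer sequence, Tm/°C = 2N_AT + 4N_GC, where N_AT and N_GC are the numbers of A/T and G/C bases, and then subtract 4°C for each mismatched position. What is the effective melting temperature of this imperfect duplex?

Primer base counts: A=9, T=5, G=4, C=1 → A+T=14, G+C=5
Perfect-match Tm = 2(14) + 4(5) = 28 + 20 = 48°C
Mismatches (positions where the bases are not complementary): 4 (at positions 6, 9, 15, 19)
Effective Tm = 48 − 4×4 = 48 − 16 = 32°C

32°C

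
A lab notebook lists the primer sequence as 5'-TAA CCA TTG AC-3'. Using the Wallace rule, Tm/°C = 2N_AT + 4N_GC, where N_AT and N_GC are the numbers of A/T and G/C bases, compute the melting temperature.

30°C

A=4, C=3, G=1, T=3
So N_AT = 7 and N_GC = 4.
Tm = 2×7 + 4×4 = 30°C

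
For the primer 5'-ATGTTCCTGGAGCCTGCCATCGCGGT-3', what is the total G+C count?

16

Base counts: T=7, G=8, A=3, C=8
Total G or C: 8 + 8 = 16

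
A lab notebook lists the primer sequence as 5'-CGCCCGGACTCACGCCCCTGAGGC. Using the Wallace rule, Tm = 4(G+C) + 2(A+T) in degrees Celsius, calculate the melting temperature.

Base counts: C=12, T=2, G=7, A=3
A+T = 5, G+C = 19
Tm = 2(5) + 4(19) = 10 + 76 = 86°C

86°C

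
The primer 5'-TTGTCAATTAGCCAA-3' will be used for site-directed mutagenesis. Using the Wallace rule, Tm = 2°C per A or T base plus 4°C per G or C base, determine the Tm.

40°C

Scanning the sequence gives A=5, G=2, T=5, C=3.
So N_AT = 10 and N_GC = 5.
Tm = 2(10) + 4(5) = 20 + 20 = 40°C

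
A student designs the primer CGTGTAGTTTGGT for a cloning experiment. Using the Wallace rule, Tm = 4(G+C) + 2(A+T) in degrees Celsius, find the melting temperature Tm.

38°C

Scanning the sequence gives C=1, A=1, T=6, G=5.
A+T = 7, G+C = 6
Tm = 2(7) + 4(6) = 14 + 24 = 38°C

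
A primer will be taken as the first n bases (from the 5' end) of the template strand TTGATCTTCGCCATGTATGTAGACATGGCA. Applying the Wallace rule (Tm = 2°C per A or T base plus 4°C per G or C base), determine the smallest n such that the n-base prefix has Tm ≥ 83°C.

n = 29

First 28 bases: TTGATCTTCGCCATGTATGTAGACATGG → Tm = 80°C (< 83°C)
First 29 bases: TTGATCTTCGCCATGTATGTAGACATGGC → Tm = 84°C (≥ 83°C)
Since every base adds ≥2°C, Tm only increases with n, so the threshold is first crossed at n = 29.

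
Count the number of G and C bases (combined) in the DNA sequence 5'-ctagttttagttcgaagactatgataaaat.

Base counts: G=5, C=3, A=11, T=11
Total G or C: 5 + 3 = 8

8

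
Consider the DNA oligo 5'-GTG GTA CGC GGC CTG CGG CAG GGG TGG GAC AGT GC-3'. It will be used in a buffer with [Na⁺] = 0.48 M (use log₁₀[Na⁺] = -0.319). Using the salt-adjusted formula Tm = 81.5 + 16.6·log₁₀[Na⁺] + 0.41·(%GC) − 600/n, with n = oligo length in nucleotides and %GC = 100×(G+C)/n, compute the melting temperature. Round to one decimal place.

89.5°C

Length n = 35. Base counts: A=4, T=5, C=8, G=18
G+C = 26, so %GC = 26/35 × 100 = 74.286%
Salt term: 16.6 × (-0.319) = -5.295
GC term: 0.41 × 74.286 = 30.457; length term: −600/35 = −17.143
Tm = 81.5 + (-5.295) + 30.457 − 17.143 = 89.519 → 89.5°C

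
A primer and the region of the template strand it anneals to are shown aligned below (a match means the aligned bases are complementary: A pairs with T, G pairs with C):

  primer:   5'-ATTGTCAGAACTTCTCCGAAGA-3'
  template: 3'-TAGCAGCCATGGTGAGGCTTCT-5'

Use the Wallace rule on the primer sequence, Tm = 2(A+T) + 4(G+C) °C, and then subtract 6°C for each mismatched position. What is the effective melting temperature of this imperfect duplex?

Primer base counts: A=7, T=6, G=4, C=5 → A+T=13, G+C=9
Perfect-match Tm = 2(13) + 4(9) = 26 + 36 = 62°C
Mismatches (positions where the bases are not complementary): 5 (at positions 3, 7, 9, 12, 13)
Effective Tm = 62 − 5×6 = 62 − 30 = 32°C

32°C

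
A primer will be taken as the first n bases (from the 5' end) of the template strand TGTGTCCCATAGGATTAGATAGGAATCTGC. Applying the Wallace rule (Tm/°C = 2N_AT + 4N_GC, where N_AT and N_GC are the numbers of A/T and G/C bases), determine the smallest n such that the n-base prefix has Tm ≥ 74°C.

First 26 bases: TGTGTCCCATAGGATTAGATAGGAAT → Tm = 72°C (< 74°C)
First 27 bases: TGTGTCCCATAGGATTAGATAGGAATC → Tm = 76°C (≥ 74°C)
Each additional base adds 2°C (A/T) or 4°C (G/C), so Tm is non-decreasing in n; n = 27 is the first length to reach 74°C.

n = 27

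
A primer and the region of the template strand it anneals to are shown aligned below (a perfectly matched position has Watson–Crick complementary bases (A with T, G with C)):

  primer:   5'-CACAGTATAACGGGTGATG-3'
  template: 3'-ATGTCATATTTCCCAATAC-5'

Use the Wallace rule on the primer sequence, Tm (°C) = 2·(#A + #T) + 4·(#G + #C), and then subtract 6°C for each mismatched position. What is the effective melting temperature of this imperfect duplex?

Primer base counts: A=6, T=4, G=6, C=3 → A+T=10, G+C=9
Perfect-match Tm = 2(10) + 4(9) = 20 + 36 = 56°C
Mismatches (positions where the bases are not complementary): 3 (at positions 1, 11, 16)
Effective Tm = 56 − 3×6 = 56 − 18 = 38°C

38°C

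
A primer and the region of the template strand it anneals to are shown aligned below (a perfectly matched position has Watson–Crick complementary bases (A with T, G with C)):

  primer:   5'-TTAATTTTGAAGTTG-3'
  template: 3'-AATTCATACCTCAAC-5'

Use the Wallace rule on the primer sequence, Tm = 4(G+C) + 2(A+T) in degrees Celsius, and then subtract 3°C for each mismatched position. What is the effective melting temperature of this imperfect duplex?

27°C

Primer base counts: A=4, T=8, G=3, C=0 → A+T=12, G+C=3
Perfect-match Tm = 2(12) + 4(3) = 24 + 12 = 36°C
Mismatches (positions where the bases are not complementary): 3 (at positions 5, 7, 10)
Effective Tm = 36 − 3×3 = 36 − 9 = 27°C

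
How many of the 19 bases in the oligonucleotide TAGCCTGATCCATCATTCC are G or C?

Counting bases: A=4, C=7, T=6, G=2
Total G or C: 2 + 7 = 9

9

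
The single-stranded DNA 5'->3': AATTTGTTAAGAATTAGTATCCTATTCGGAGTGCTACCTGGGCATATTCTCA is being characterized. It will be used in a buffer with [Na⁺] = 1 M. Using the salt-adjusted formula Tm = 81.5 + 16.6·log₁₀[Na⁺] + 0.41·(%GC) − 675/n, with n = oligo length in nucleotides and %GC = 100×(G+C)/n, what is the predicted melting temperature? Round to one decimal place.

83.5°C

Length n = 52. Scanning the sequence gives C=9, A=14, G=10, T=19.
G+C = 19, so %GC = 19/52 × 100 = 36.538%
Salt term: 16.6 × (0) = 0
GC term: 0.41 × 36.538 = 14.981; length term: −675/52 = −12.981
Tm = 81.5 + (0) + 14.981 − 12.981 = 83.5 → 83.5°C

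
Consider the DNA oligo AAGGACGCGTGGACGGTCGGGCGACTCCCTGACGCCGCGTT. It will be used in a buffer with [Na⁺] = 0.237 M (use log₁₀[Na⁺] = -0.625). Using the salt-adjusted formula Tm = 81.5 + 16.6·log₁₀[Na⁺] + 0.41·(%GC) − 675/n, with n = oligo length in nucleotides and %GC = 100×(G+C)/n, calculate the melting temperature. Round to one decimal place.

Length n = 41. Scanning the sequence gives A=6, C=13, T=6, G=16.
G+C = 29, so %GC = 29/41 × 100 = 70.732%
Salt term: 16.6 × (-0.625) = -10.375
GC term: 0.41 × 70.732 = 29; length term: −675/41 = −16.463
Tm = 81.5 + (-10.375) + 29 − 16.463 = 83.662 → 83.7°C

83.7°C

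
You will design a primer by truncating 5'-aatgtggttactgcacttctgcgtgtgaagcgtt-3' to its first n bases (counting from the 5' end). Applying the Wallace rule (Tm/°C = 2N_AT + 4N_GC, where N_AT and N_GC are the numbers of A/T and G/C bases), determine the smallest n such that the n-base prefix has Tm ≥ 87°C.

n = 30

First 29 bases: AATGTGGTTACTGCACTTCTGCGTGTGAA → Tm = 84°C (< 87°C)
First 30 bases: AATGTGGTTACTGCACTTCTGCGTGTGAAG → Tm = 88°C (≥ 87°C)
Since every base adds ≥2°C, Tm only increases with n, so the threshold is first crossed at n = 30.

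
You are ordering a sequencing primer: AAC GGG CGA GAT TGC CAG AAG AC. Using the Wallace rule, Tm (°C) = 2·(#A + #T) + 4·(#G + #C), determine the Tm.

72°C

Scanning the sequence gives G=8, C=5, T=2, A=8.
So N_AT = 10 and N_GC = 13.
Tm = 2×10 + 4×13 = 72°C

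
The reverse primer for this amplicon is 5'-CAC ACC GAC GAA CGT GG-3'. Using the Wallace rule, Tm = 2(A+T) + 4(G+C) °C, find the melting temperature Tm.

Scanning the sequence gives C=6, G=5, A=5, T=1.
AT pairs contribute 6, GC pairs contribute 11.
Tm = 2×6 + 4×11 = 56°C

56°C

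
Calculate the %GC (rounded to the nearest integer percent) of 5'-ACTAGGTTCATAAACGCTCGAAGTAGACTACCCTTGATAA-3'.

Base counts: G=7, T=10, C=9, A=14
G+C = 7 + 9 = 16 out of 40 bases
%GC = 16/40 × 100 = 40% ≈ 40%

40%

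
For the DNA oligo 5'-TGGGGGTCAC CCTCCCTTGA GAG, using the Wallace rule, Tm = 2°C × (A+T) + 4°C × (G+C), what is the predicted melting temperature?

Counting bases: A=3, C=7, T=5, G=8
AT pairs contribute 8, GC pairs contribute 15.
Tm = 2(8) + 4(15) = 16 + 60 = 76°C

76°C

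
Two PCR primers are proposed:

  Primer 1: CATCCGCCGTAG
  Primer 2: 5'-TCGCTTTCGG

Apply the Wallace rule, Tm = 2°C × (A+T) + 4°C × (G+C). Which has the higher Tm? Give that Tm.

Primer 1, 40°C

Primer 1: A+T=4, G+C=8 → Tm = 2(4)+4(8) = 40°C
Primer 2: A+T=4, G+C=6 → Tm = 2(4)+4(6) = 32°C
40°C vs 32°C → primer 1 is higher.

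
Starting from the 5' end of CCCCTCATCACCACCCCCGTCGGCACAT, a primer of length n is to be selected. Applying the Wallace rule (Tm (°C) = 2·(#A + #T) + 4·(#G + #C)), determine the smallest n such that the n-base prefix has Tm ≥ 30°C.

First 8 bases: CCCCTCAT → Tm = 26°C (< 30°C)
First 9 bases: CCCCTCATC → Tm = 30°C (≥ 30°C)
Each additional base adds 2°C (A/T) or 4°C (G/C), so Tm is non-decreasing in n; n = 9 is the first length to reach 30°C.

n = 9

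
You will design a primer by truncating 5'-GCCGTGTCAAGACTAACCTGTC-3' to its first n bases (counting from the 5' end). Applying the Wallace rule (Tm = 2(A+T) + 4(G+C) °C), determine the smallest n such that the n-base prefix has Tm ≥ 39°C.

n = 13

First 12 bases: GCCGTGTCAAGA → Tm = 38°C (< 39°C)
First 13 bases: GCCGTGTCAAGAC → Tm = 42°C (≥ 39°C)
Since every base adds ≥2°C, Tm only increases with n, so the threshold is first crossed at n = 13.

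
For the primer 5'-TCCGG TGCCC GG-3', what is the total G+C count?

10

Counting bases: G=5, T=2, C=5, A=0
Total G or C: 5 + 5 = 10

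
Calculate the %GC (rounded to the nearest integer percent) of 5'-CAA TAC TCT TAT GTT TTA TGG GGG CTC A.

Scanning the sequence gives A=6, T=11, G=6, C=5.
G+C = 6 + 5 = 11 out of 28 bases
%GC = 11/28 × 100 = 39.29% ≈ 39%

39%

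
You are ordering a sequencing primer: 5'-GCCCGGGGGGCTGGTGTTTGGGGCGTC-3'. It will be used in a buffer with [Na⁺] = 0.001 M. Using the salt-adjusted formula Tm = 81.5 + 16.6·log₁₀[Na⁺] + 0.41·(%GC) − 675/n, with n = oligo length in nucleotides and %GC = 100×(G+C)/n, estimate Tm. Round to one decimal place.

Length n = 27. A=0, T=6, G=15, C=6
G+C = 21, so %GC = 21/27 × 100 = 77.778%
Salt term: 16.6 × (-3) = -49.8
GC term: 0.41 × 77.778 = 31.889; length term: −675/27 = −25
Tm = 81.5 + (-49.8) + 31.889 − 25 = 38.589 → 38.6°C

38.6°C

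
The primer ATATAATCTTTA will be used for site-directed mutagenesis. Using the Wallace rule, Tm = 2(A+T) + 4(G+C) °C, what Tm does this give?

26°C

Scanning the sequence gives T=6, A=5, C=1, G=0.
AT pairs contribute 11, GC pairs contribute 1.
Tm = 2(11) + 4(1) = 22 + 4 = 26°C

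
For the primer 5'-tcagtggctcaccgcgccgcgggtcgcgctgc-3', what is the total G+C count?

25

Counting bases: G=12, A=2, T=5, C=13
Total G or C: 12 + 13 = 25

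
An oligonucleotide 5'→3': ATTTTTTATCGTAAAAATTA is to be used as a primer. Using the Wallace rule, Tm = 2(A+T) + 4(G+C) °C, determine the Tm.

Scanning the sequence gives A=8, T=10, G=1, C=1.
AT pairs contribute 18, GC pairs contribute 2.
Tm = 2(18) + 4(2) = 36 + 8 = 44°C

44°C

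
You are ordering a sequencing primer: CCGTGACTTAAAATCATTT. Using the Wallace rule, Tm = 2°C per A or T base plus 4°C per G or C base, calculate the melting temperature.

50°C

A=6, T=7, C=4, G=2
A+T = 13, G+C = 6
Tm = 2×13 + 4×6 = 50°C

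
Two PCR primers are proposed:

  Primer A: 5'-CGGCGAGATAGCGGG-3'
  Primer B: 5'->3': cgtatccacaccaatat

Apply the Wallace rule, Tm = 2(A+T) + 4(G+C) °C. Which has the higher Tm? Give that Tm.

Primer A, 52°C

Primer A: A+T=4, G+C=11 → Tm = 2(4)+4(11) = 52°C
Primer B: A+T=10, G+C=7 → Tm = 2(10)+4(7) = 48°C
52°C vs 48°C → primer A is higher.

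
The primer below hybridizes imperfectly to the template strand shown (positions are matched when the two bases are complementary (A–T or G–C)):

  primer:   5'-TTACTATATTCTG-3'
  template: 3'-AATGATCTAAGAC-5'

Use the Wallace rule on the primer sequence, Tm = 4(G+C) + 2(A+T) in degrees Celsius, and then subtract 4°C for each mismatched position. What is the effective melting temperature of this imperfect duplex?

28°C

Primer base counts: A=3, T=7, G=1, C=2 → A+T=10, G+C=3
Perfect-match Tm = 2(10) + 4(3) = 20 + 12 = 32°C
Mismatches (positions where the bases are not complementary): 1 (at position 7)
Effective Tm = 32 − 1×4 = 32 − 4 = 28°C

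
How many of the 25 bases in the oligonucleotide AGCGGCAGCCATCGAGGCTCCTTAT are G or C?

15

Base counts: A=5, G=7, T=5, C=8
Total G or C: 7 + 8 = 15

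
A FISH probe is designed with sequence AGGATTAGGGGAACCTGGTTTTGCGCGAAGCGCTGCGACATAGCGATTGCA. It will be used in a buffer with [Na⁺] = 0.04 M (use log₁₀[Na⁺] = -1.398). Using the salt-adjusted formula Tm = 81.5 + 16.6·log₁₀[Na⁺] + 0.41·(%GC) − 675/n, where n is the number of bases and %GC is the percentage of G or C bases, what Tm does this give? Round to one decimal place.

Length n = 51. Counting bases: A=12, T=11, C=10, G=18
G+C = 28, so %GC = 28/51 × 100 = 54.902%
Salt term: 16.6 × (-1.398) = -23.207
GC term: 0.41 × 54.902 = 22.51; length term: −675/51 = −13.235
Tm = 81.5 + (-23.207) + 22.51 − 13.235 = 67.568 → 67.6°C

67.6°C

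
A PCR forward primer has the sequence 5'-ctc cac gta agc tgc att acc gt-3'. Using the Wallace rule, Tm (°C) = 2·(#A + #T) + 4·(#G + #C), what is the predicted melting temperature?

70°C

Counting bases: C=8, A=5, G=4, T=6
A+T = 11, G+C = 12
Tm = 2(11) + 4(12) = 22 + 48 = 70°C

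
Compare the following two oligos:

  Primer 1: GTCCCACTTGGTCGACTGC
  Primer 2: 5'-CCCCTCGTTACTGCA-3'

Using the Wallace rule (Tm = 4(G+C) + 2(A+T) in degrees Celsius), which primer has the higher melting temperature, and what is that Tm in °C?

Primer 1, 62°C

Primer 1: A+T=7, G+C=12 → Tm = 2(7)+4(12) = 62°C
Primer 2: A+T=6, G+C=9 → Tm = 2(6)+4(9) = 48°C
62°C vs 48°C → primer 1 is higher.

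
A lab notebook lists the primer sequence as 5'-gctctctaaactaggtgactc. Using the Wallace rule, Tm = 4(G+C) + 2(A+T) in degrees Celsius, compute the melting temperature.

Scanning the sequence gives T=6, A=5, G=4, C=6.
So N_AT = 11 and N_GC = 10.
Tm = 2(11) + 4(10) = 22 + 40 = 62°C

62°C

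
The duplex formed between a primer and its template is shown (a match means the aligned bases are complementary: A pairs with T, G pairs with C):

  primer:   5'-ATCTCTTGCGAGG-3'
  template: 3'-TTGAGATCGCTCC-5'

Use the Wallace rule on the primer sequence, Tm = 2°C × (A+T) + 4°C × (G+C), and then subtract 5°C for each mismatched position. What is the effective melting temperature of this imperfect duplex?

30°C

Primer base counts: A=2, T=4, G=4, C=3 → A+T=6, G+C=7
Perfect-match Tm = 2(6) + 4(7) = 12 + 28 = 40°C
Mismatches (positions where the bases are not complementary): 2 (at positions 2, 7)
Effective Tm = 40 − 2×5 = 40 − 10 = 30°C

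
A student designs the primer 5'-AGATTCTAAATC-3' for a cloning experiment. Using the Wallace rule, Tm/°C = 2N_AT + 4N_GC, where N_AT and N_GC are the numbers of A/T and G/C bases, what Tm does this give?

30°C

Scanning the sequence gives T=4, C=2, G=1, A=5.
AT pairs contribute 9, GC pairs contribute 3.
Tm = 2(9) + 4(3) = 18 + 12 = 30°C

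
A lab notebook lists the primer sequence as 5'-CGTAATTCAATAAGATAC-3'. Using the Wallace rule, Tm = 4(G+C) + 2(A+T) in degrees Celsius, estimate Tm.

46°C

Scanning the sequence gives C=3, G=2, A=8, T=5.
So N_AT = 13 and N_GC = 5.
Tm = 2×13 + 4×5 = 46°C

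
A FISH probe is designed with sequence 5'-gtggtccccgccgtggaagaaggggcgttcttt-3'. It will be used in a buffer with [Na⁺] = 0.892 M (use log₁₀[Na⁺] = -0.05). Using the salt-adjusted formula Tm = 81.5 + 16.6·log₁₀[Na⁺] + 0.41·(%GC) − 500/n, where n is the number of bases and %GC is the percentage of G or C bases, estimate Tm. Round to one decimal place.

91.6°C

Length n = 33. Scanning the sequence gives T=8, C=8, A=4, G=13.
G+C = 21, so %GC = 21/33 × 100 = 63.636%
Salt term: 16.6 × (-0.05) = -0.83
GC term: 0.41 × 63.636 = 26.091; length term: −500/33 = −15.152
Tm = 81.5 + (-0.83) + 26.091 − 15.152 = 91.609 → 91.6°C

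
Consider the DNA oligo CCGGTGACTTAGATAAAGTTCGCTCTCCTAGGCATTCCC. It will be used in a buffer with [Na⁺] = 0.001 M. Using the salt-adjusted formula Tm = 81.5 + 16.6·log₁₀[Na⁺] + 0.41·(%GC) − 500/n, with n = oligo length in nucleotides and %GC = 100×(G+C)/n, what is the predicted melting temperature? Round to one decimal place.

39.9°C

Length n = 39. Counting bases: C=12, T=11, A=8, G=8
G+C = 20, so %GC = 20/39 × 100 = 51.282%
Salt term: 16.6 × (-3) = -49.8
GC term: 0.41 × 51.282 = 21.026; length term: −500/39 = −12.821
Tm = 81.5 + (-49.8) + 21.026 − 12.821 = 39.905 → 39.9°C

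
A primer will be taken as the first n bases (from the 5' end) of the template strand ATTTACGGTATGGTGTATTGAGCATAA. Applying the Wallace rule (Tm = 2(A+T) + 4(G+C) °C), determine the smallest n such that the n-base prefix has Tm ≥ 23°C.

n = 9

First 8 bases: ATTTACGG → Tm = 22°C (< 23°C)
First 9 bases: ATTTACGGT → Tm = 24°C (≥ 23°C)
Each additional base adds 2°C (A/T) or 4°C (G/C), so Tm is non-decreasing in n; n = 9 is the first length to reach 23°C.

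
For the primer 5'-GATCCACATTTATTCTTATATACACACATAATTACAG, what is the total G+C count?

Scanning the sequence gives T=13, G=2, A=14, C=8.
Total G or C: 2 + 8 = 10

10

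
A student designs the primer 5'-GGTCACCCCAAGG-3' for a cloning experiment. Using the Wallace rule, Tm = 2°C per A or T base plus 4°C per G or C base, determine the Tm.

Counting bases: T=1, A=3, G=4, C=5
So N_AT = 4 and N_GC = 9.
Tm = 2(4) + 4(9) = 8 + 36 = 44°C

44°C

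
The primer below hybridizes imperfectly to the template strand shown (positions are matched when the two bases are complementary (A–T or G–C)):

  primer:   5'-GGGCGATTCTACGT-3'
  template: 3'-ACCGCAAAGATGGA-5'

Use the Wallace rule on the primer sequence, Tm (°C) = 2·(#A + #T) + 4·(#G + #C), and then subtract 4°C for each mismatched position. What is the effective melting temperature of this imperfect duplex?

32°C

Primer base counts: A=2, T=4, G=5, C=3 → A+T=6, G+C=8
Perfect-match Tm = 2(6) + 4(8) = 12 + 32 = 44°C
Mismatches (positions where the bases are not complementary): 3 (at positions 1, 6, 13)
Effective Tm = 44 − 3×4 = 44 − 12 = 32°C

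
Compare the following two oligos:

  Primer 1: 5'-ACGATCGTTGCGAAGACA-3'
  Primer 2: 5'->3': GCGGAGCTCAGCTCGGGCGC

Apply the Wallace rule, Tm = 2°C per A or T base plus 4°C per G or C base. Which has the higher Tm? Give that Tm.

Primer 2, 72°C

Primer 1: A+T=9, G+C=9 → Tm = 2(9)+4(9) = 54°C
Primer 2: A+T=4, G+C=16 → Tm = 2(4)+4(16) = 72°C
54°C vs 72°C → primer 2 is higher.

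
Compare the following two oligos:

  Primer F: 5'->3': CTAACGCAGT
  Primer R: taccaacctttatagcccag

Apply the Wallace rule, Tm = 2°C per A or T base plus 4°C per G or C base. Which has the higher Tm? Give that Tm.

Primer R, 58°C

Primer F: A+T=5, G+C=5 → Tm = 2(5)+4(5) = 30°C
Primer R: A+T=11, G+C=9 → Tm = 2(11)+4(9) = 58°C
30°C vs 58°C → primer R is higher.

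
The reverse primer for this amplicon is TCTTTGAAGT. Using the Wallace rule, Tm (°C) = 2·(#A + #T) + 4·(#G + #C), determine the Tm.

A=2, G=2, T=5, C=1
So N_AT = 7 and N_GC = 3.
Tm = 2×7 + 4×3 = 26°C

26°C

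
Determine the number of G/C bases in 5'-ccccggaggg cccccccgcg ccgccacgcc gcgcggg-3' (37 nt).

35

G=14, T=0, C=21, A=2
Total G or C: 14 + 21 = 35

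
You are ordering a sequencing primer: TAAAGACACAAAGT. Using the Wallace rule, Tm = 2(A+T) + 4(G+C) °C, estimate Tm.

36°C

C=2, T=2, G=2, A=8
So N_AT = 10 and N_GC = 4.
Tm = 2×10 + 4×4 = 36°C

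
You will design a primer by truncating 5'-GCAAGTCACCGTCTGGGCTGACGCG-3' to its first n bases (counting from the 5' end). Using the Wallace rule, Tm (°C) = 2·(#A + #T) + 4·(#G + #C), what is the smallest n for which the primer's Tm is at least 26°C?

n = 9

First 8 bases: GCAAGTCA → Tm = 24°C (< 26°C)
First 9 bases: GCAAGTCAC → Tm = 28°C (≥ 26°C)
Each additional base adds 2°C (A/T) or 4°C (G/C), so Tm is non-decreasing in n; n = 9 is the first length to reach 26°C.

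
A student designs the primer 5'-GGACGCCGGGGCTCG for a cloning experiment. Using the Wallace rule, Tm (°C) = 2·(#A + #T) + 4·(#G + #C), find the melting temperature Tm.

56°C

Base counts: A=1, G=8, C=5, T=1
A+T = 2, G+C = 13
Tm = 2(2) + 4(13) = 4 + 52 = 56°C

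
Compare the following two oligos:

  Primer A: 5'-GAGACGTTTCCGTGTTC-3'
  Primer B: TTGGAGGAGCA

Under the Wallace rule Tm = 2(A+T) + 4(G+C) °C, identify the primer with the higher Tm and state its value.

Primer A, 52°C

Primer A: A+T=8, G+C=9 → Tm = 2(8)+4(9) = 52°C
Primer B: A+T=5, G+C=6 → Tm = 2(5)+4(6) = 34°C
52°C vs 34°C → primer A is higher.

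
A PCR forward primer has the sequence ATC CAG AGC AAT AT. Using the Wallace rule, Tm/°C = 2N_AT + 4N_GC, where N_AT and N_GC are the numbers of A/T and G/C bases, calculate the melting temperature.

Counting bases: A=6, G=2, T=3, C=3
A+T = 9, G+C = 5
Tm = 2(9) + 4(5) = 18 + 20 = 38°C

38°C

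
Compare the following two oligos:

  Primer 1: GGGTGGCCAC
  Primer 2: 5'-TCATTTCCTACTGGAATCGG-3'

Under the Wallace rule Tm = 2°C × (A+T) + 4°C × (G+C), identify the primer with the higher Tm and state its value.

Primer 1: A+T=2, G+C=8 → Tm = 2(2)+4(8) = 36°C
Primer 2: A+T=11, G+C=9 → Tm = 2(11)+4(9) = 58°C
36°C vs 58°C → primer 2 is higher.

Primer 2, 58°C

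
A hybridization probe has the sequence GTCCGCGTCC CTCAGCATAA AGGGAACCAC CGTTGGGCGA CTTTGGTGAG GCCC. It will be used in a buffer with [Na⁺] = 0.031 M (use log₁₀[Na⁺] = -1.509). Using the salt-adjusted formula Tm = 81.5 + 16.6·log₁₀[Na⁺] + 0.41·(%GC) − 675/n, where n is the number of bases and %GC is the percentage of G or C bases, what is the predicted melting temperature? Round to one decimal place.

Length n = 54. Base counts: G=17, T=10, A=10, C=17
G+C = 34, so %GC = 34/54 × 100 = 62.963%
Salt term: 16.6 × (-1.509) = -25.049
GC term: 0.41 × 62.963 = 25.815; length term: −675/54 = −12.5
Tm = 81.5 + (-25.049) + 25.815 − 12.5 = 69.766 → 69.8°C

69.8°C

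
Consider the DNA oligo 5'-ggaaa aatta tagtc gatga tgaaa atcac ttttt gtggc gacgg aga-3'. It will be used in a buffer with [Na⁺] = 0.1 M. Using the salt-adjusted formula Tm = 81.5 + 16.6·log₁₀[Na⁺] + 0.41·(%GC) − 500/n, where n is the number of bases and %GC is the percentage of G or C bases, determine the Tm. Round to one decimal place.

69.9°C

Length n = 48. G=13, C=5, A=17, T=13
G+C = 18, so %GC = 18/48 × 100 = 37.5%
Salt term: 16.6 × (-1) = -16.6
GC term: 0.41 × 37.5 = 15.375; length term: −500/48 = −10.417
Tm = 81.5 + (-16.6) + 15.375 − 10.417 = 69.858 → 69.9°C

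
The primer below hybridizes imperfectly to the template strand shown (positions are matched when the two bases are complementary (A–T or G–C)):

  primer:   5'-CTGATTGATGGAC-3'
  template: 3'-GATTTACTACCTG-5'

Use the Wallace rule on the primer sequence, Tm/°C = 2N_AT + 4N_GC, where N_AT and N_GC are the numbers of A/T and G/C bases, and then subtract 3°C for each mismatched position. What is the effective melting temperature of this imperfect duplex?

32°C

Primer base counts: A=3, T=4, G=4, C=2 → A+T=7, G+C=6
Perfect-match Tm = 2(7) + 4(6) = 14 + 24 = 38°C
Mismatches (positions where the bases are not complementary): 2 (at positions 3, 5)
Effective Tm = 38 − 2×3 = 38 − 6 = 32°C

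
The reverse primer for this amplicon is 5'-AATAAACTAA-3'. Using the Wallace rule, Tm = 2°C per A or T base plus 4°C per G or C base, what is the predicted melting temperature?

22°C

Counting bases: G=0, C=1, A=7, T=2
A+T = 9, G+C = 1
Tm = 2×9 + 4×1 = 22°C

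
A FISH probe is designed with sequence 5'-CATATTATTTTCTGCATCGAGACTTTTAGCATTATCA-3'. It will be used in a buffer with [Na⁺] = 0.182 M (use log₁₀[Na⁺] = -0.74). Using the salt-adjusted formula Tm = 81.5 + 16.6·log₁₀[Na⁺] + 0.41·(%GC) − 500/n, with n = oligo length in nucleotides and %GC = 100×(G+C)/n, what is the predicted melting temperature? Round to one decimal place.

Length n = 37. Base counts: G=4, A=10, T=16, C=7
G+C = 11, so %GC = 11/37 × 100 = 29.73%
Salt term: 16.6 × (-0.74) = -12.284
GC term: 0.41 × 29.73 = 12.189; length term: −500/37 = −13.514
Tm = 81.5 + (-12.284) + 12.189 − 13.514 = 67.891 → 67.9°C

67.9°C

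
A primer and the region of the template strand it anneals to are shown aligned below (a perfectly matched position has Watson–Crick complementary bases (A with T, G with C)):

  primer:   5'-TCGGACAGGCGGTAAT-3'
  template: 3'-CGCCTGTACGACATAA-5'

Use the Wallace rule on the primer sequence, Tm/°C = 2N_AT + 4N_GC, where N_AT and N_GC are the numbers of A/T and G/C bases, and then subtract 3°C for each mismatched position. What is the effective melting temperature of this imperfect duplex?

Primer base counts: A=4, T=3, G=6, C=3 → A+T=7, G+C=9
Perfect-match Tm = 2(7) + 4(9) = 14 + 36 = 50°C
Mismatches (positions where the bases are not complementary): 4 (at positions 1, 8, 11, 15)
Effective Tm = 50 − 4×3 = 50 − 12 = 38°C

38°C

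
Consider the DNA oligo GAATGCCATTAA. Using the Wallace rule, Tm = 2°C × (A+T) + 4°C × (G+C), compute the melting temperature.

32°C

Base counts: T=3, A=5, G=2, C=2
AT pairs contribute 8, GC pairs contribute 4.
Tm = 2×8 + 4×4 = 32°C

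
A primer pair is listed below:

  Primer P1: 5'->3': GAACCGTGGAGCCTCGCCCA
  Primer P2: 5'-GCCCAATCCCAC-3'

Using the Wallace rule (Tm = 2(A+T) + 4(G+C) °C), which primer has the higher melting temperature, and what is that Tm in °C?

Primer P1: A+T=6, G+C=14 → Tm = 2(6)+4(14) = 68°C
Primer P2: A+T=4, G+C=8 → Tm = 2(4)+4(8) = 40°C
68°C vs 40°C → primer P1 is higher.

Primer P1, 68°C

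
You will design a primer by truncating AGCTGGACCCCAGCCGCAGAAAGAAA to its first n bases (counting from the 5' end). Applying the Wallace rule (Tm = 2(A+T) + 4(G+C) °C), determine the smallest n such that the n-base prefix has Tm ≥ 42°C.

First 12 bases: AGCTGGACCCCA → Tm = 40°C (< 42°C)
First 13 bases: AGCTGGACCCCAG → Tm = 44°C (≥ 42°C)
Since every base adds ≥2°C, Tm only increases with n, so the threshold is first crossed at n = 13.

n = 13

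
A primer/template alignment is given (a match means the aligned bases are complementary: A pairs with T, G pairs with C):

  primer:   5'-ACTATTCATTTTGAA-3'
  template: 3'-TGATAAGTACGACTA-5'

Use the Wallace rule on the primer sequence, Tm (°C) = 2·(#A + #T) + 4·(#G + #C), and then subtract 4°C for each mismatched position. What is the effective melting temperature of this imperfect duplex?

24°C

Primer base counts: A=5, T=7, G=1, C=2 → A+T=12, G+C=3
Perfect-match Tm = 2(12) + 4(3) = 24 + 12 = 36°C
Mismatches (positions where the bases are not complementary): 3 (at positions 10, 11, 15)
Effective Tm = 36 − 3×4 = 36 − 12 = 24°C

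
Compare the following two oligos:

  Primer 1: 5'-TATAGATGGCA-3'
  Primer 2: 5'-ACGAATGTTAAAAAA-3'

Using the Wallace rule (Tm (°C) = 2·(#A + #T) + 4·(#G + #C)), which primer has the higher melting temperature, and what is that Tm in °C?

Primer 1: A+T=7, G+C=4 → Tm = 2(7)+4(4) = 30°C
Primer 2: A+T=12, G+C=3 → Tm = 2(12)+4(3) = 36°C
30°C vs 36°C → primer 2 is higher.

Primer 2, 36°C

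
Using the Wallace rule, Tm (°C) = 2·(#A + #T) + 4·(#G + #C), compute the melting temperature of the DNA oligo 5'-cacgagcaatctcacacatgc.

64°C

Base counts: T=3, G=3, A=7, C=8
AT pairs contribute 10, GC pairs contribute 11.
Tm = 4·11 + 2·10 = 44 + 20 = 64°C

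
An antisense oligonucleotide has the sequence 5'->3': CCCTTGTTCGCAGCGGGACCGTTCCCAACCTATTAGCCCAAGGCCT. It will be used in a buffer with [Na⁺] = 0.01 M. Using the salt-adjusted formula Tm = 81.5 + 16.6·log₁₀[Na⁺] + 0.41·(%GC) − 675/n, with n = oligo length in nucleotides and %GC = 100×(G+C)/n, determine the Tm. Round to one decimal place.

Length n = 46. Base counts: T=10, A=8, G=10, C=18
G+C = 28, so %GC = 28/46 × 100 = 60.87%
Salt term: 16.6 × (-2) = -33.2
GC term: 0.41 × 60.87 = 24.957; length term: −675/46 = −14.674
Tm = 81.5 + (-33.2) + 24.957 − 14.674 = 58.583 → 58.6°C

58.6°C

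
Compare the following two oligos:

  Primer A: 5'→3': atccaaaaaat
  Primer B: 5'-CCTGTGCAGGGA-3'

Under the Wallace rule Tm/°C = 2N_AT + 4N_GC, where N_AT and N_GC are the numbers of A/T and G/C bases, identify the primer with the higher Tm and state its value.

Primer B, 40°C

Primer A: A+T=9, G+C=2 → Tm = 2(9)+4(2) = 26°C
Primer B: A+T=4, G+C=8 → Tm = 2(4)+4(8) = 40°C
26°C vs 40°C → primer B is higher.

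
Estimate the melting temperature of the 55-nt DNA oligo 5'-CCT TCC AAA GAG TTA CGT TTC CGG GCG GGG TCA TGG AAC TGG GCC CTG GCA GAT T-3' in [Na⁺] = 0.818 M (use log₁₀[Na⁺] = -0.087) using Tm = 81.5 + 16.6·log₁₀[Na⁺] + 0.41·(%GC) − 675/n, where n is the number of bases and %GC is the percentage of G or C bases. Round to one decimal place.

91.6°C

Length n = 55. A=10, G=18, C=14, T=13
G+C = 32, so %GC = 32/55 × 100 = 58.182%
Salt term: 16.6 × (-0.087) = -1.444
GC term: 0.41 × 58.182 = 23.855; length term: −675/55 = −12.273
Tm = 81.5 + (-1.444) + 23.855 − 12.273 = 91.638 → 91.6°C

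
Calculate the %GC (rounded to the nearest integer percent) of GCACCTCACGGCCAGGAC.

72%

T=1, G=5, A=4, C=8
G+C = 5 + 8 = 13 out of 18 bases
%GC = 13/18 × 100 = 72.22% ≈ 72%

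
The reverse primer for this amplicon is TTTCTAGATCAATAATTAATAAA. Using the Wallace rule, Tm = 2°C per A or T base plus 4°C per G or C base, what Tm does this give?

Counting bases: T=9, G=1, A=11, C=2
A+T = 20, G+C = 3
Tm = 2×20 + 4×3 = 52°C

52°C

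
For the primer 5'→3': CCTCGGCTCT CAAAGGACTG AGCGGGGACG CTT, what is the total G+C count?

21

C=10, G=11, A=6, T=6
Total G or C: 11 + 10 = 21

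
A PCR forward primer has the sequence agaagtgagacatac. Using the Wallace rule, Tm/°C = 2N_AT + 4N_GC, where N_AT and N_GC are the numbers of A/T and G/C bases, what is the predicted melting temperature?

C=2, T=2, G=4, A=7
AT pairs contribute 9, GC pairs contribute 6.
Tm = 4·6 + 2·9 = 24 + 18 = 42°C

42°C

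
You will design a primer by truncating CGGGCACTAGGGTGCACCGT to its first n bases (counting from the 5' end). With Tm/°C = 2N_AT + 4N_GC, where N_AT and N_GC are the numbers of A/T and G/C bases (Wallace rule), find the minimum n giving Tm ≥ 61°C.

First 17 bases: CGGGCACTAGGGTGCAC → Tm = 58°C (< 61°C)
First 18 bases: CGGGCACTAGGGTGCACC → Tm = 62°C (≥ 61°C)
Each additional base adds 2°C (A/T) or 4°C (G/C), so Tm is non-decreasing in n; n = 18 is the first length to reach 61°C.

n = 18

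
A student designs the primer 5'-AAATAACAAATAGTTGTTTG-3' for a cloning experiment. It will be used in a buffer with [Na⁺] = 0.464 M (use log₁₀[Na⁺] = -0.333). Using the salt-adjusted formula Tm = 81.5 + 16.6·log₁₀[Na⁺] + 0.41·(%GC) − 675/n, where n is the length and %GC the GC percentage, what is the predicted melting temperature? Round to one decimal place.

Length n = 20. Base counts: C=1, G=3, T=7, A=9
G+C = 4, so %GC = 4/20 × 100 = 20%
Salt term: 16.6 × (-0.333) = -5.528
GC term: 0.41 × 20 = 8.2; length term: −675/20 = −33.75
Tm = 81.5 + (-5.528) + 8.2 − 33.75 = 50.422 → 50.4°C

50.4°C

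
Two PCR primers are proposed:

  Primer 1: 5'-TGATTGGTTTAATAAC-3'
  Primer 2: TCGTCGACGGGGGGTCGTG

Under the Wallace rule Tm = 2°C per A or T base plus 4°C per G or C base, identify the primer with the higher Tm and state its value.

Primer 2, 66°C

Primer 1: A+T=12, G+C=4 → Tm = 2(12)+4(4) = 40°C
Primer 2: A+T=5, G+C=14 → Tm = 2(5)+4(14) = 66°C
40°C vs 66°C → primer 2 is higher.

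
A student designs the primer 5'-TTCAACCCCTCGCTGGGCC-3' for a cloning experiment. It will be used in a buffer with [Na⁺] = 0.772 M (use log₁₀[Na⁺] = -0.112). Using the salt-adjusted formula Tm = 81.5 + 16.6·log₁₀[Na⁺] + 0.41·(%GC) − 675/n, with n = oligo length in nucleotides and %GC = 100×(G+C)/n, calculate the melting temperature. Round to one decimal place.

72.2°C

Length n = 19. Counting bases: G=4, A=2, C=9, T=4
G+C = 13, so %GC = 13/19 × 100 = 68.421%
Salt term: 16.6 × (-0.112) = -1.859
GC term: 0.41 × 68.421 = 28.053; length term: −675/19 = −35.526
Tm = 81.5 + (-1.859) + 28.053 − 35.526 = 72.168 → 72.2°C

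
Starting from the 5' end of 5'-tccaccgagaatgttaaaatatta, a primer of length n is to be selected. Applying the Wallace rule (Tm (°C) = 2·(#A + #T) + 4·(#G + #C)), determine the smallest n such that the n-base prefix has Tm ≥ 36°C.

n = 12

First 11 bases: TCCACCGAGAA → Tm = 34°C (< 36°C)
First 12 bases: TCCACCGAGAAT → Tm = 36°C (≥ 36°C)
Since every base adds ≥2°C, Tm only increases with n, so the threshold is first crossed at n = 12.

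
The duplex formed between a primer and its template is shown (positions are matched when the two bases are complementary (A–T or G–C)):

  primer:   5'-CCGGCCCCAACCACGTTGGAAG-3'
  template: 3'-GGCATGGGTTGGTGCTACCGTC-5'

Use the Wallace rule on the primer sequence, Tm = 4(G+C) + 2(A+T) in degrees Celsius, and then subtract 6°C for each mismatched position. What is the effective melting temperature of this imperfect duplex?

Primer base counts: A=5, T=2, G=6, C=9 → A+T=7, G+C=15
Perfect-match Tm = 2(7) + 4(15) = 14 + 60 = 74°C
Mismatches (positions where the bases are not complementary): 4 (at positions 4, 5, 16, 20)
Effective Tm = 74 − 4×6 = 74 − 24 = 50°C

50°C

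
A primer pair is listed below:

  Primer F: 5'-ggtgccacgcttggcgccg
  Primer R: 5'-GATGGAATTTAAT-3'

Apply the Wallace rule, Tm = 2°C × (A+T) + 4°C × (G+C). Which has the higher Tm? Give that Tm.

Primer F, 68°C

Primer F: A+T=4, G+C=15 → Tm = 2(4)+4(15) = 68°C
Primer R: A+T=10, G+C=3 → Tm = 2(10)+4(3) = 32°C
68°C vs 32°C → primer F is higher.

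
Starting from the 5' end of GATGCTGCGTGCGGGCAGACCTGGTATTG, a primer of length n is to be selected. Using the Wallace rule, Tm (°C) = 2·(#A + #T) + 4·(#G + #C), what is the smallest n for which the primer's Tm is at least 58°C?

First 16 bases: GATGCTGCGTGCGGGC → Tm = 56°C (< 58°C)
First 17 bases: GATGCTGCGTGCGGGCA → Tm = 58°C (≥ 58°C)
Since every base adds ≥2°C, Tm only increases with n, so the threshold is first crossed at n = 17.

n = 17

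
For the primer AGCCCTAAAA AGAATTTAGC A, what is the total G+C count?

7

Base counts: C=4, T=4, G=3, A=10
Total G or C: 3 + 4 = 7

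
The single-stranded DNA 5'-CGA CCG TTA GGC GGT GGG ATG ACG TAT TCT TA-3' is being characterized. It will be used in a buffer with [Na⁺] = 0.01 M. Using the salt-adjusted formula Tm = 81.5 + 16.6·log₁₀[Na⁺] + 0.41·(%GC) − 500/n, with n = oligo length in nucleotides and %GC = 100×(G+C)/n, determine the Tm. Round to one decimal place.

54.5°C

Length n = 32. Scanning the sequence gives T=9, C=6, A=6, G=11.
G+C = 17, so %GC = 17/32 × 100 = 53.125%
Salt term: 16.6 × (-2) = -33.2
GC term: 0.41 × 53.125 = 21.781; length term: −500/32 = −15.625
Tm = 81.5 + (-33.2) + 21.781 − 15.625 = 54.456 → 54.5°C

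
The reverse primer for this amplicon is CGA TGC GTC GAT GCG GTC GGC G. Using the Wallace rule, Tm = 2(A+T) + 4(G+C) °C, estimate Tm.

G=10, T=4, C=6, A=2
AT pairs contribute 6, GC pairs contribute 16.
Tm = 4·16 + 2·6 = 64 + 12 = 76°C

76°C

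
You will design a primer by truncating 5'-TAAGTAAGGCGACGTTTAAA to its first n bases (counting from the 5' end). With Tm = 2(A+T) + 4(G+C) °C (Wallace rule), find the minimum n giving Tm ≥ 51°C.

First 18 bases: TAAGTAAGGCGACGTTTA → Tm = 50°C (< 51°C)
First 19 bases: TAAGTAAGGCGACGTTTAA → Tm = 52°C (≥ 51°C)
Each additional base adds 2°C (A/T) or 4°C (G/C), so Tm is non-decreasing in n; n = 19 is the first length to reach 51°C.

n = 19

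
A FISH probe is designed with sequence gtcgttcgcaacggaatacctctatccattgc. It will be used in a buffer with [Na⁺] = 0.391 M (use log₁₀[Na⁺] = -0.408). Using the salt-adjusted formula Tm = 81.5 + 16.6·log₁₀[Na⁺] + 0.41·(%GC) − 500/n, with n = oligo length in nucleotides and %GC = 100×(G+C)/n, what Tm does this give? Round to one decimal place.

Length n = 32. Scanning the sequence gives T=9, C=10, G=6, A=7.
G+C = 16, so %GC = 16/32 × 100 = 50%
Salt term: 16.6 × (-0.408) = -6.773
GC term: 0.41 × 50 = 20.5; length term: −500/32 = −15.625
Tm = 81.5 + (-6.773) + 20.5 − 15.625 = 79.602 → 79.6°C

79.6°C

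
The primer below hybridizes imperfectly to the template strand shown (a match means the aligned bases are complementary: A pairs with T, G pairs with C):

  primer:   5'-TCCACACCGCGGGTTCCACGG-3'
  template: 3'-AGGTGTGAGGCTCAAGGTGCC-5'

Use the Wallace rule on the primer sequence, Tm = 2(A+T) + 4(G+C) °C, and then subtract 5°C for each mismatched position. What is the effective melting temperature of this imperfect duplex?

57°C

Primer base counts: A=3, T=3, G=6, C=9 → A+T=6, G+C=15
Perfect-match Tm = 2(6) + 4(15) = 12 + 60 = 72°C
Mismatches (positions where the bases are not complementary): 3 (at positions 8, 9, 12)
Effective Tm = 72 − 3×5 = 72 − 15 = 57°C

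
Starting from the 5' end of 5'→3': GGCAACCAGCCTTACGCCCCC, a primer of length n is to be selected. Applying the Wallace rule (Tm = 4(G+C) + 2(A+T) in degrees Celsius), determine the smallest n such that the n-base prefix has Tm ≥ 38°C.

n = 11

First 10 bases: GGCAACCAGC → Tm = 34°C (< 38°C)
First 11 bases: GGCAACCAGCC → Tm = 38°C (≥ 38°C)
Since every base adds ≥2°C, Tm only increases with n, so the threshold is first crossed at n = 11.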